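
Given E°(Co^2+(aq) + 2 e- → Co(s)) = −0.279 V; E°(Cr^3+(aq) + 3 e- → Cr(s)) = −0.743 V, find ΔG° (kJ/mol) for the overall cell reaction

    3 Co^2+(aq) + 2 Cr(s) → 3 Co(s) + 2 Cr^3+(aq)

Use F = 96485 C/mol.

In the reaction as written Co^2+(aq) is reduced, so the Co²⁺/Co couple is the cathode and Cr³⁺/Cr is the anode.
E°cell = −0.279 − (−0.743) = +0.464 V; balancing electrons gives n = 6.
ΔG° = −nFE°cell = −(6)(96485)(+0.464) J/mol = −269 kJ/mol.

−269 kJ/mol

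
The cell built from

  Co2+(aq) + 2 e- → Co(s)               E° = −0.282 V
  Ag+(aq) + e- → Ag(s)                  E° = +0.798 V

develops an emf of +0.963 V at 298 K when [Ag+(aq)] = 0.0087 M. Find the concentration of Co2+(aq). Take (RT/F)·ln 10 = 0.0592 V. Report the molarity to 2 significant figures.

The Ag⁺/Ag couple has the larger reduction potential, so it is the cathode: E°cell = +0.798 − (−0.282) = +1.080 V and n = 2.
From the Nernst equation, log Q = n(E° − E)/0.0592 = 2·(+1.080 − (+0.963))/0.0592 = 3.953.
For 2 Ag+(aq) + Co(s) → 2 Ag(s) + Co2+(aq), the reaction quotient is Q = [Co2+(aq)] / [Ag+(aq)]^2.
Solving for the unknown gives log [Co2+(aq)] = −0.168, so [Co2+(aq)] ≈ 0.68 M.

0.68 M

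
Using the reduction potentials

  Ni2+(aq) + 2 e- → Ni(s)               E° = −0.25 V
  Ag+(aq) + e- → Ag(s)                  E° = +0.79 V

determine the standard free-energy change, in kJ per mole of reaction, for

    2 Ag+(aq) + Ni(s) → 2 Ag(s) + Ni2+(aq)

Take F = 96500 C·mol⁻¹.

−201 kJ/mol

In the reaction as written Ag+(aq) is reduced, so the Ag⁺/Ag couple is the cathode and Ni²⁺/Ni is the anode.
E°cell = +0.79 − (−0.25) = +1.04 V; balancing electrons gives n = 2.
ΔG° = −nFE°cell = −(2)(96500)(+1.04) J/mol = −201 kJ/mol.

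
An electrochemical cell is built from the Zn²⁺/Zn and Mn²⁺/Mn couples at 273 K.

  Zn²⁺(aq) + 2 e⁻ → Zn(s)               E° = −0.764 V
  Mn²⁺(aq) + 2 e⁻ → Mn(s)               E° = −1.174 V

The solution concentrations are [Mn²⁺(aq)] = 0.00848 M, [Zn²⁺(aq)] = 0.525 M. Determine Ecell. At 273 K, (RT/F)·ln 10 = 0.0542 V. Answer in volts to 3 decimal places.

The Zn²⁺/Zn couple has the more positive E°, so it is the cathode; Mn²⁺/Mn is the anode.
E°cell = E°cat − E°an = −0.764 − (−1.174) = +0.410 V; n = 2.
For the overall reaction Zn²⁺(aq) + Mn(s) → Zn(s) + Mn²⁺(aq), Q = [Mn²⁺(aq)] / [Zn²⁺(aq)] = 0.0162, giving log Q = −1.792.
Applying E = E° − (RT ln10/nF)·log Q gives +0.410 − (0.0542/2)(−1.792) = +0.459 V.

+0.459 V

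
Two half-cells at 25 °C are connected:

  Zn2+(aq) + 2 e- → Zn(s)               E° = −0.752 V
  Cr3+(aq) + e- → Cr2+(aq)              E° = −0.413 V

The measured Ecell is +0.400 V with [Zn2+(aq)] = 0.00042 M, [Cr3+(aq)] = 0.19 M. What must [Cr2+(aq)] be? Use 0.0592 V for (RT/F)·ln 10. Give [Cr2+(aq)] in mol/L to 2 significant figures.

0.86 M

Cr³⁺/Cr²⁺ is the cathode (higher E°); E°cell = −0.413 − (−0.752) = +0.339 V with n = 2.
From the Nernst equation, log Q = n(E° − E)/0.0592 = 2·(+0.339 − (+0.400))/0.0592 = −2.061.
For 2 Cr3+(aq) + Zn(s) → 2 Cr2+(aq) + Zn2+(aq), the reaction quotient is Q = ([Cr2+(aq)]^2·[Zn2+(aq)]) / [Cr3+(aq)]^2.
Substituting the known concentrations and solving, log [Cr2+(aq)] = −0.063 and [Cr2+(aq)] = 0.86 M.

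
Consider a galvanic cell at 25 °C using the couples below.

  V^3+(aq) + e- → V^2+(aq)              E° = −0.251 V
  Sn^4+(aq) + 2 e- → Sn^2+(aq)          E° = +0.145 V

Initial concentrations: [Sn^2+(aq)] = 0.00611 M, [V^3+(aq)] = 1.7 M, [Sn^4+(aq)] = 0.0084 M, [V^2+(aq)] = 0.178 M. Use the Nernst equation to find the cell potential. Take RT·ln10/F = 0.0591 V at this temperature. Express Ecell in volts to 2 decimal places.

+0.34 V

Sn⁴⁺/Sn²⁺ is reduced (cathode, E° = +0.145 V) and V³⁺/V²⁺ is oxidized (anode).
The standard potential is +0.145 − (−0.251) = +0.396 V and the balanced reaction transfers n = 2 electrons.
The balanced reaction is Sn^4+(aq) + 2 V^2+(aq) → Sn^2+(aq) + 2 V^3+(aq), so Q = ([Sn^2+(aq)]·[V^3+(aq)]^2) / ([Sn^4+(aq)]·[V^2+(aq)]^2) = 66.3 and log Q = 1.822.
Applying E = E° − (RT ln10/nF)·log Q gives +0.396 − (0.0591/2)(1.822) = +0.34 V.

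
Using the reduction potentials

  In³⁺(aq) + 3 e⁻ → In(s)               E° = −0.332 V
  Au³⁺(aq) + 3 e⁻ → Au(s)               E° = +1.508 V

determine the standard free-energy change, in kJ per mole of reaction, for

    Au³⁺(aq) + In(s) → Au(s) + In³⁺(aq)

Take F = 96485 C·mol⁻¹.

In the reaction as written Au³⁺(aq) is reduced, so the Au³⁺/Au couple is the cathode and In³⁺/In is the anode.
E°cell = +1.508 − (−0.332) = +1.840 V; balancing electrons gives n = 3.
ΔG° = −nFE°cell = −(3)(96485)(+1.840) J/mol = −533 kJ/mol.

−533 kJ/mol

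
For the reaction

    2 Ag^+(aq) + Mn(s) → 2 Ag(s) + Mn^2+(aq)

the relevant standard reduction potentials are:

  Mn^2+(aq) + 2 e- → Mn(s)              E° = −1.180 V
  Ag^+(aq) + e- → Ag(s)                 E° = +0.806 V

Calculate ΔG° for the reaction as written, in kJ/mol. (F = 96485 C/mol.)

−383 kJ/mol

In the reaction as written Ag^+(aq) is reduced, so the Ag⁺/Ag couple is the cathode and Mn²⁺/Mn is the anode.
E°cell = +0.806 − (−1.180) = +1.986 V; balancing electrons gives n = 2.
ΔG° = −nFE°cell = −(2)(96485)(+1.986) J/mol = −383 kJ/mol.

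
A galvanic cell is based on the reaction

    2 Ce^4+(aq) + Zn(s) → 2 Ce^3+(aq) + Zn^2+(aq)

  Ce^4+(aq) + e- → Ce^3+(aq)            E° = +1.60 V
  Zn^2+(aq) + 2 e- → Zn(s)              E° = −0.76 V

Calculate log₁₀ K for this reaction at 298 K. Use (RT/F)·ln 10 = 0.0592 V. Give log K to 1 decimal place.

The Ce⁴⁺/Ce³⁺ couple is reduced (cathode); E°cell = +1.60 − (−0.76) = +2.36 V with n = 2.
At equilibrium E = 0, so log K = nE°cell / 0.0592 = (2)(+2.36) / 0.0592 = 79.7.

log K = 79.7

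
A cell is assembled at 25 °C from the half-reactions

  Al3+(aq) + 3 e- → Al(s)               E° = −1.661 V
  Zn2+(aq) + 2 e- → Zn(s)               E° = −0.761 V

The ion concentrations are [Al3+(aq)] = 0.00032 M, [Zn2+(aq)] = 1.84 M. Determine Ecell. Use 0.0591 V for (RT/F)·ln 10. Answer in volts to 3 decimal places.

+0.977 V

Since E°(Zn²⁺/Zn) > E°(Al³⁺/Al), Zn²⁺/Zn serves as the cathode.
The standard potential is −0.761 − (−1.661) = +0.900 V and the balanced reaction transfers n = 6 electrons.
The balanced reaction is 3 Zn2+(aq) + 2 Al(s) → 3 Zn(s) + 2 Al3+(aq), so Q = [Al3+(aq)]^2 / [Zn2+(aq)]^3 = 1.64×10^−8 and log Q = −7.784.
Applying E = E° − (RT ln10/nF)·log Q gives +0.900 − (0.0591/6)(−7.784) = +0.977 V.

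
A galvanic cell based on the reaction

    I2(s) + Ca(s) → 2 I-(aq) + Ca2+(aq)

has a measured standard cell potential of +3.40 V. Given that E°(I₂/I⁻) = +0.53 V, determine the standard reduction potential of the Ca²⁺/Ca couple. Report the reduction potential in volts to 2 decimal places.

−2.87 V

In the reaction as written the I₂/I⁻ couple is reduced (cathode) and Ca²⁺/Ca is oxidized (anode), so E°cell = E°(I₂/I⁻) − E°(Ca²⁺/Ca).
E°(Ca²⁺/Ca) = E°(cathode) − E°cell = +0.53 − (+3.40) = −2.87 V.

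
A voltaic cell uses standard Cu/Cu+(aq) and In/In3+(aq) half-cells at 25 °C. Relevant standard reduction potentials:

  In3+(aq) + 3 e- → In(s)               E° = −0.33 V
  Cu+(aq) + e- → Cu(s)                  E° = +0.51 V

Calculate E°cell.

+0.84 V

The Cu⁺/Cu couple has the higher E°, so Cu ion is reduced (cathode) and In is oxidized (anode).
E°cell = E°(cathode) − E°(anode) = +0.51 − (−0.33) = +0.84 V.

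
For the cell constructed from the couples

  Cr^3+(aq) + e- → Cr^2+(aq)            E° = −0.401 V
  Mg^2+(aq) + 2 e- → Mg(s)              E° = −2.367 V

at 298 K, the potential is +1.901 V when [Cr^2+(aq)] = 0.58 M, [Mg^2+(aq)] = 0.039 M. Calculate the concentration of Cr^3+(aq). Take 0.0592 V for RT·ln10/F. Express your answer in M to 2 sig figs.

With Cr³⁺/Cr²⁺ at the cathode and Mg²⁺/Mg at the anode, E°cell = −0.401 − (−2.367) = +1.966 V (n = 2).
Since E = E° − (0.0592/n)·log Q, log Q = n(E° − E)/0.0592 = 2.196.
The balanced reaction is 2 Cr^3+(aq) + Mg(s) → 2 Cr^2+(aq) + Mg^2+(aq), so Q = ([Cr^2+(aq)]^2·[Mg^2+(aq)]) / [Cr^3+(aq)]^2.
Isolating [Cr^3+(aq)] in Q = 10^{2.196} yields log [Cr^3+(aq)] = −2.039, i.e. 0.0091 M.

0.0091 M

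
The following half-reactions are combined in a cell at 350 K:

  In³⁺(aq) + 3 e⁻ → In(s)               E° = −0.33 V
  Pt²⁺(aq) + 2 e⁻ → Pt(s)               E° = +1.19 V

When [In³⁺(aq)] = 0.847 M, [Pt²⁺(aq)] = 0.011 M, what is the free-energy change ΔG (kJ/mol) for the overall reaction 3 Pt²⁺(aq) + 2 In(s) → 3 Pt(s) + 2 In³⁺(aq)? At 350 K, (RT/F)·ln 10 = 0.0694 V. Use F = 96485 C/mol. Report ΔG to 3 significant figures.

−842 kJ/mol

The standard cell potential is +1.19 − (−0.33) = +1.52 V, with n = 6 electrons in the balanced equation.
Q = [In³⁺(aq)]^2 / [Pt²⁺(aq)]^3 = 5.39×10^5, so log Q = 5.732 and E = +1.52 − (0.0694/6)(5.732) = +1.4537 V.
ΔG = −nFE = −(6)(96485)(+1.4537) J/mol = −842 kJ/mol.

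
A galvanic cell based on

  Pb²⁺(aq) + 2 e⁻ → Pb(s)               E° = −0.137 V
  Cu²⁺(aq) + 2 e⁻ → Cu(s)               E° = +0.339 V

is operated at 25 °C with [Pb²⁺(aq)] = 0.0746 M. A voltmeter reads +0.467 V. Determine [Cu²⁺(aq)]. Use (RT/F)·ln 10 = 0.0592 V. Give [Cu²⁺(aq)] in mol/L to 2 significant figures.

0.037 M

Cu²⁺/Cu is the cathode (higher E°); E°cell = +0.339 − (−0.137) = +0.476 V with n = 2.
Rearranging E = E° − (0.0592/n)·log Q gives log Q = 2(+0.476 − (+0.467))/0.0592 = 0.304.
For Cu²⁺(aq) + Pb(s) → Cu(s) + Pb²⁺(aq), the reaction quotient is Q = [Pb²⁺(aq)] / [Cu²⁺(aq)].
Substituting the known concentrations and solving, log [Cu²⁺(aq)] = −1.431 and [Cu²⁺(aq)] = 0.037 M.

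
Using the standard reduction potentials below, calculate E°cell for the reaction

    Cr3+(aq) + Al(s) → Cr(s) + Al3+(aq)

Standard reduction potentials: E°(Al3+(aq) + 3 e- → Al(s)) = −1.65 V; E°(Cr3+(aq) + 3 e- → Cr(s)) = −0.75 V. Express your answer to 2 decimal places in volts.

Cr3+(aq) gains electrons, so the Cr³⁺/Cr couple is the cathode; the Al³⁺/Al couple is the anode.
E°cell = E°(cathode) − E°(anode) = −0.75 − (−1.65) = +0.90 V.

+0.90 V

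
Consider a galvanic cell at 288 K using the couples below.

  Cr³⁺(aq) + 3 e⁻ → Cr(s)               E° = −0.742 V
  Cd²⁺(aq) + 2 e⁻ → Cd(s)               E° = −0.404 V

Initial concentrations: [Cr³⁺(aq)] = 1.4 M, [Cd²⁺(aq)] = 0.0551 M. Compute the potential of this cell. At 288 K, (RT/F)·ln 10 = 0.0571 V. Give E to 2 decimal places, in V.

+0.30 V

Since E°(Cd²⁺/Cd) > E°(Cr³⁺/Cr), Cd²⁺/Cd serves as the cathode.
E°cell = E°cat − E°an = −0.404 − (−0.742) = +0.338 V; n = 6.
Balancing gives 3 Cd²⁺(aq) + 2 Cr(s) → 3 Cd(s) + 2 Cr³⁺(aq); hence Q = [Cr³⁺(aq)]^2 / [Cd²⁺(aq)]^3 = 1.17×10^4 (log Q = 4.069).
Applying E = E° − (RT ln10/nF)·log Q gives +0.338 − (0.0571/6)(4.069) = +0.30 V.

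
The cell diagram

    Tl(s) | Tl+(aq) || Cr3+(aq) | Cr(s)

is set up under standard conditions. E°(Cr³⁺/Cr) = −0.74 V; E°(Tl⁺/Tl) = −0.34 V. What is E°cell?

−0.40 V

By convention the left-hand electrode in cell notation is the anode (oxidation) and the right-hand electrode is the cathode (reduction).
E°cell = E°(right) − E°(left) = −0.74 − (−0.34) = −0.40 V.
The negative sign shows that, as written, the cell would require an external voltage to drive the reaction.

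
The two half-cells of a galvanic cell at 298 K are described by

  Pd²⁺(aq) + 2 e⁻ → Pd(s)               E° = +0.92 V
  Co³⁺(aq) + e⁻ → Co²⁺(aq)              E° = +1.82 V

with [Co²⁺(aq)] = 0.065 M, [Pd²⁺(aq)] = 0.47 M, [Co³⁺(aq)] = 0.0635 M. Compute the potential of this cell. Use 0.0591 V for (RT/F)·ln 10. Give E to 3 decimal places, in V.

Since E°(Co³⁺/Co²⁺) > E°(Pd²⁺/Pd), Co³⁺/Co²⁺ serves as the cathode.
The standard potential is +1.82 − (+0.92) = +0.90 V and the balanced reaction transfers n = 2 electrons.
Balancing gives 2 Co³⁺(aq) + Pd(s) → 2 Co²⁺(aq) + Pd²⁺(aq); hence Q = ([Co²⁺(aq)]^2·[Pd²⁺(aq)]) / [Co³⁺(aq)]^2 = 0.492 (log Q = −0.308).
By the Nernst equation, E = +0.90 − (0.0591/2)·(−0.308) = +0.909 V.

+0.909 V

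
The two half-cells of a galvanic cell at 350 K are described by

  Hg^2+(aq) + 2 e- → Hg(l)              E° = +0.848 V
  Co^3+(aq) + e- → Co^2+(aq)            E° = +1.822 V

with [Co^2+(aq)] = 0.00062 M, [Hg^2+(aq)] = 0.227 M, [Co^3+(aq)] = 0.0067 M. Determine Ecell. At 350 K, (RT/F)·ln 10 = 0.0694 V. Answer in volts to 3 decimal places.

+1.068 V

Since E°(Co³⁺/Co²⁺) > E°(Hg²⁺/Hg), Co³⁺/Co²⁺ serves as the cathode.
The standard potential is +1.822 − (+0.848) = +0.974 V and the balanced reaction transfers n = 2 electrons.
Balancing gives 2 Co^3+(aq) + Hg(l) → 2 Co^2+(aq) + Hg^2+(aq); hence Q = ([Co^2+(aq)]^2·[Hg^2+(aq)]) / [Co^3+(aq)]^2 = 0.00194 (log Q = −2.711).
E = E° − (0.0694/n)·log Q = +0.974 − (0.0694/2)(−2.711) = +1.068 V.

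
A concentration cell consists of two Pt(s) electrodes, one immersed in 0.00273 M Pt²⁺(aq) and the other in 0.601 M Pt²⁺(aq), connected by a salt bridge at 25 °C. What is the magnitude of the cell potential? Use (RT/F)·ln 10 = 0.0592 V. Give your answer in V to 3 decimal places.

0.069 V

For a concentration cell E°cell = 0, since both electrodes use the same couple.
The compartment with the higher Pt²⁺(aq) concentration (0.601 M) acts as the cathode; ions are reduced there and produced at the dilute (0.00273 M) anode.
With n = 2, Ecell = −(0.0592/2)·log([dilute]/[conc]) = −(0.0592/2)·log(0.00273/0.601) = +0.069 V.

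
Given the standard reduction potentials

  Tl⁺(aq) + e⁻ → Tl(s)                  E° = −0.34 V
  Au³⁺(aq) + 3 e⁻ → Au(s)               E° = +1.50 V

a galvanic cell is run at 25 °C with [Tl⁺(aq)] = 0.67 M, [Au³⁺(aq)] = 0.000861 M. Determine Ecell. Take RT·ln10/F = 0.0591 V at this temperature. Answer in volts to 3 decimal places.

The Au³⁺/Au couple has the more positive E°, so it is the cathode; Tl⁺/Tl is the anode.
E°cell = +1.50 − (−0.34) = +1.84 V, with n = 3 electrons transferred.
The balanced reaction is Au³⁺(aq) + 3 Tl(s) → Au(s) + 3 Tl⁺(aq), so Q = [Tl⁺(aq)]^3 / [Au³⁺(aq)] = 349 and log Q = 2.543.
E = E° − (0.0591/n)·log Q = +1.84 − (0.0591/3)(2.543) = +1.790 V.

+1.790 V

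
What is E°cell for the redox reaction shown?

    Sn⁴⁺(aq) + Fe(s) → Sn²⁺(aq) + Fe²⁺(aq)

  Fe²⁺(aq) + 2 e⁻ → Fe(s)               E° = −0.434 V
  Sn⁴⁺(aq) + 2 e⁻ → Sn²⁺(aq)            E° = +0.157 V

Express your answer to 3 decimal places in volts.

+0.591 V

In the reaction as written, Sn⁴⁺(aq) is reduced (cathode) and Fe²⁺(aq) is produced by oxidation at the anode.
E°cell = E°(cathode) − E°(anode) = +0.157 − (−0.434) = +0.591 V.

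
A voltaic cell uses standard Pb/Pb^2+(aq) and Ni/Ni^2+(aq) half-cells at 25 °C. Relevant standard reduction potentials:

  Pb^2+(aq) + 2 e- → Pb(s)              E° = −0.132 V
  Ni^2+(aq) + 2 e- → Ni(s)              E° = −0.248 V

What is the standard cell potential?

Of the two couples in this cell, the one with the more positive reduction potential is reduced at the cathode: here that is Pb²⁺/Pb (−0.132 V); Ni²⁺/Ni (−0.248 V) is the anode.
E°cell = E°(cathode) − E°(anode) = −0.132 − (−0.248) = +0.116 V.

+0.116 V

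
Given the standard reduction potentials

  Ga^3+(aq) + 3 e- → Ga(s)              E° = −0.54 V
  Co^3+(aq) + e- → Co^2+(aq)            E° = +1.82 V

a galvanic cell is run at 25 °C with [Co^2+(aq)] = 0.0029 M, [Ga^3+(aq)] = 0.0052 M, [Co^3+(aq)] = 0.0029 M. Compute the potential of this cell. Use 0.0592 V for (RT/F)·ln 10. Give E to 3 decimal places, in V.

+2.405 V

Since E°(Co³⁺/Co²⁺) > E°(Ga³⁺/Ga), Co³⁺/Co²⁺ serves as the cathode.
E°cell = +1.82 − (−0.54) = +2.36 V, with n = 3 electrons transferred.
For the overall reaction 3 Co^3+(aq) + Ga(s) → 3 Co^2+(aq) + Ga^3+(aq), Q = ([Co^2+(aq)]^3·[Ga^3+(aq)]) / [Co^3+(aq)]^3 = 0.0052, giving log Q = −2.284.
E = E° − (0.0592/n)·log Q = +2.36 − (0.0592/3)(−2.284) = +2.405 V.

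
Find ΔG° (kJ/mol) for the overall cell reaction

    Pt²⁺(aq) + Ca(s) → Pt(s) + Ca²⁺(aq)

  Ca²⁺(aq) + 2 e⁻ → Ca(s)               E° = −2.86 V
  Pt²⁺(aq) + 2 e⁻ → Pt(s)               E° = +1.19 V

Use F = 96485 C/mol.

In the reaction as written Pt²⁺(aq) is reduced, so the Pt²⁺/Pt couple is the cathode and Ca²⁺/Ca is the anode.
E°cell = +1.19 − (−2.86) = +4.05 V; balancing electrons gives n = 2.
ΔG° = −nFE°cell = −(2)(96485)(+4.05) J/mol = −782 kJ/mol.

−782 kJ/mol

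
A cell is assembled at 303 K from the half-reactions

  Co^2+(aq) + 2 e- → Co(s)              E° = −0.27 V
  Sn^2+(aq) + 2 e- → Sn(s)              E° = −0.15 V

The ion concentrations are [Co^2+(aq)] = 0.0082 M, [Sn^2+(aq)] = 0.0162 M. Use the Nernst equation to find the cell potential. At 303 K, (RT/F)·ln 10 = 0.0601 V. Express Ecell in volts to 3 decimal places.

Since E°(Sn²⁺/Sn) > E°(Co²⁺/Co), Sn²⁺/Sn serves as the cathode.
The standard potential is −0.15 − (−0.27) = +0.12 V and the balanced reaction transfers n = 2 electrons.
Balancing gives Sn^2+(aq) + Co(s) → Sn(s) + Co^2+(aq); hence Q = [Co^2+(aq)] / [Sn^2+(aq)] = 0.506 (log Q = −0.296).
E = E° − (0.0601/n)·log Q = +0.12 − (0.0601/2)(−0.296) = +0.129 V.

+0.129 V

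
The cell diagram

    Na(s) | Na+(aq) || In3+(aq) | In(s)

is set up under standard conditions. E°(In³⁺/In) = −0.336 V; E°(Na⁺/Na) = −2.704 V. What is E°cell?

+2.368 V

By convention the left-hand electrode in cell notation is the anode (oxidation) and the right-hand electrode is the cathode (reduction).
E°cell = E°(right) − E°(left) = −0.336 − (−2.704) = +2.368 V.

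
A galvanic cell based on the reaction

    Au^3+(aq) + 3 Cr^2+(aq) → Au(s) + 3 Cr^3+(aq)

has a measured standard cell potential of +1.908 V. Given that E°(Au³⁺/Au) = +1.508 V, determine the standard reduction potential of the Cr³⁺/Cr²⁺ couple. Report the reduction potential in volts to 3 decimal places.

−0.400 V

In the reaction as written the Au³⁺/Au couple is reduced (cathode) and Cr³⁺/Cr²⁺ is oxidized (anode), so E°cell = E°(Au³⁺/Au) − E°(Cr³⁺/Cr²⁺).
E°(Cr³⁺/Cr²⁺) = E°(cathode) − E°cell = +1.508 − (+1.908) = −0.400 V.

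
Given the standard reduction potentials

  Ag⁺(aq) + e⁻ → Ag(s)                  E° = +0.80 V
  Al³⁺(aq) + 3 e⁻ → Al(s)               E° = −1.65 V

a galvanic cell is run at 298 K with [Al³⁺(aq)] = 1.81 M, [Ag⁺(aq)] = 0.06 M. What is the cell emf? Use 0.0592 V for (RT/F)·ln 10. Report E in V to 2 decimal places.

+2.37 V

The Ag⁺/Ag couple has the more positive E°, so it is the cathode; Al³⁺/Al is the anode.
E°cell = +0.80 − (−1.65) = +2.45 V, with n = 3 electrons transferred.
Balancing gives 3 Ag⁺(aq) + Al(s) → 3 Ag(s) + Al³⁺(aq); hence Q = [Al³⁺(aq)] / [Ag⁺(aq)]^3 = 8.38×10^3 (log Q = 3.923).
E = E° − (0.0592/n)·log Q = +2.45 − (0.0592/3)(3.923) = +2.37 V.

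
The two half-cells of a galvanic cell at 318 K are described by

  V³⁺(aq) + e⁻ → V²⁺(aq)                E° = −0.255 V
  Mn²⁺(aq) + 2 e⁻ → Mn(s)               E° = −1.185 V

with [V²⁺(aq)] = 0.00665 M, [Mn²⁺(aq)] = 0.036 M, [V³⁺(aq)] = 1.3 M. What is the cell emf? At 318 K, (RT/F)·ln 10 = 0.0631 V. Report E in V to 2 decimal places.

Since E°(V³⁺/V²⁺) > E°(Mn²⁺/Mn), V³⁺/V²⁺ serves as the cathode.
The standard potential is −0.255 − (−1.185) = +0.930 V and the balanced reaction transfers n = 2 electrons.
Balancing gives 2 V³⁺(aq) + Mn(s) → 2 V²⁺(aq) + Mn²⁺(aq); hence Q = ([V²⁺(aq)]^2·[Mn²⁺(aq)]) / [V³⁺(aq)]^2 = 9.42×10^−7 (log Q = −6.026).
Applying E = E° − (RT ln10/nF)·log Q gives +0.930 − (0.0631/2)(−6.026) = +1.12 V.

+1.12 V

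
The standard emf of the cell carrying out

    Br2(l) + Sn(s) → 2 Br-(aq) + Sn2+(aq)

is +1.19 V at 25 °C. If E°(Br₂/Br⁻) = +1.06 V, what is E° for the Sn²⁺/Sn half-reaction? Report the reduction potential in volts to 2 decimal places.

−0.13 V

In the reaction as written the Br₂/Br⁻ couple is reduced (cathode) and Sn²⁺/Sn is oxidized (anode), so E°cell = E°(Br₂/Br⁻) − E°(Sn²⁺/Sn).
E°(Sn²⁺/Sn) = E°(cathode) − E°cell = +1.06 − (+1.19) = −0.13 V.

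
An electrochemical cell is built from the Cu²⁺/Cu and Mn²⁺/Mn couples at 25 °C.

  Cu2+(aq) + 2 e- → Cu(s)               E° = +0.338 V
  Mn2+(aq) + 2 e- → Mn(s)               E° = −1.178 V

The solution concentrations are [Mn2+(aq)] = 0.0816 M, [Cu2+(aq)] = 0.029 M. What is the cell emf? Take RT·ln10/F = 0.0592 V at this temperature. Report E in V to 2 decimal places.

+1.50 V

The Cu²⁺/Cu couple has the more positive E°, so it is the cathode; Mn²⁺/Mn is the anode.
E°cell = E°cat − E°an = +0.338 − (−1.178) = +1.516 V; n = 2.
The balanced reaction is Cu2+(aq) + Mn(s) → Cu(s) + Mn2+(aq), so Q = [Mn2+(aq)] / [Cu2+(aq)] = 2.81 and log Q = 0.449.
E = E° − (0.0592/n)·log Q = +1.516 − (0.0592/2)(0.449) = +1.50 V.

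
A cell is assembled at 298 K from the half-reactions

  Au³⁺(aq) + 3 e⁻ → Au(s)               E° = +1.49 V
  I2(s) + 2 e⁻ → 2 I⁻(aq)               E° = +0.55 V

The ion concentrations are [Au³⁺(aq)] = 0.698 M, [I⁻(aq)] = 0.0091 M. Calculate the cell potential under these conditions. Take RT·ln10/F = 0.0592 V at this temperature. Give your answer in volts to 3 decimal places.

Au³⁺/Au is reduced (cathode, E° = +1.49 V) and I₂/I⁻ is oxidized (anode).
E°cell = +1.49 − (+0.55) = +0.94 V, with n = 6 electrons transferred.
The balanced reaction is 2 Au³⁺(aq) + 6 I⁻(aq) → 2 Au(s) + 3 I2(s), so Q = 1 / ([Au³⁺(aq)]^2·[I⁻(aq)]^6) = 3.61×10^12 and log Q = 12.558.
By the Nernst equation, E = +0.94 − (0.0592/6)·(12.558) = +0.816 V.

+0.816 V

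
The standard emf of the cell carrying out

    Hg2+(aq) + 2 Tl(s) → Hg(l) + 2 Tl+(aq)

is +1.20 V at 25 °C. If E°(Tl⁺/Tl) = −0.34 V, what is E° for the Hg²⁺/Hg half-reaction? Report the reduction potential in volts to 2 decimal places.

In the reaction as written the Hg²⁺/Hg couple is reduced (cathode) and Tl⁺/Tl is oxidized (anode), so E°cell = E°(Hg²⁺/Hg) − E°(Tl⁺/Tl).
E°(Hg²⁺/Hg) = E°cell + E°(anode) = +1.20 + (−0.34) = +0.86 V.

+0.86 V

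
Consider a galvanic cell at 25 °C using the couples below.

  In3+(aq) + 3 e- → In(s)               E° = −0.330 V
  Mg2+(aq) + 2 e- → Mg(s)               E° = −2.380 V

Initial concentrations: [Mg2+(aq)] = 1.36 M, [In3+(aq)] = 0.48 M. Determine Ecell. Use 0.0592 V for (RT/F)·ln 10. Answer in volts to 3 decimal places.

+2.040 V

In³⁺/In is reduced (cathode, E° = −0.330 V) and Mg²⁺/Mg is oxidized (anode).
E°cell = −0.330 − (−2.380) = +2.050 V, with n = 6 electrons transferred.
For the overall reaction 2 In3+(aq) + 3 Mg(s) → 2 In(s) + 3 Mg2+(aq), Q = [Mg2+(aq)]^3 / [In3+(aq)]^2 = 10.9, giving log Q = 1.038.
E = E° − (0.0592/n)·log Q = +2.050 − (0.0592/6)(1.038) = +2.040 V.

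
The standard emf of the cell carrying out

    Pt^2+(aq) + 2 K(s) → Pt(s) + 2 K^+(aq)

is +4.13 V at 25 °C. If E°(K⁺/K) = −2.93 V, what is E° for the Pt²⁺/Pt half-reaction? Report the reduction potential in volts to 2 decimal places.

In the reaction as written the Pt²⁺/Pt couple is reduced (cathode) and K⁺/K is oxidized (anode), so E°cell = E°(Pt²⁺/Pt) − E°(K⁺/K).
E°(Pt²⁺/Pt) = E°cell + E°(anode) = +4.13 + (−2.93) = +1.20 V.

+1.20 V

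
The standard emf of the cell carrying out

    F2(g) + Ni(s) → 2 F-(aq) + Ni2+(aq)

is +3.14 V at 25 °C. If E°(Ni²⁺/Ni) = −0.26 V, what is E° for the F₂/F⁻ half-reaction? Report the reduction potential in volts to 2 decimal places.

In the reaction as written the F₂/F⁻ couple is reduced (cathode) and Ni²⁺/Ni is oxidized (anode), so E°cell = E°(F₂/F⁻) − E°(Ni²⁺/Ni).
E°(F₂/F⁻) = E°cell + E°(anode) = +3.14 + (−0.26) = +2.88 V.

+2.88 V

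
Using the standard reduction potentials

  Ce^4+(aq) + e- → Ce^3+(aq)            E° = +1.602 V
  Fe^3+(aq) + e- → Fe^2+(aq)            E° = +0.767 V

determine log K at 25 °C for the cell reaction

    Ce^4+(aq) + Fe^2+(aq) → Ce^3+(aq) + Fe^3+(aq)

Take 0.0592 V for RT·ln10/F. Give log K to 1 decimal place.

The Ce⁴⁺/Ce³⁺ couple is reduced (cathode); E°cell = +1.602 − (+0.767) = +0.835 V with n = 1.
At equilibrium E = 0, so log K = nE°cell / 0.0592 = (1)(+0.835) / 0.0592 = 14.1.

log K = 14.1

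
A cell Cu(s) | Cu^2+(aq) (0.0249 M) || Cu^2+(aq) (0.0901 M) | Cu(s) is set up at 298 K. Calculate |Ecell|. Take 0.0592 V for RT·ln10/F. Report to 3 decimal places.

0.017 V

For a concentration cell E°cell = 0, since both electrodes use the same couple.
The compartment with the higher Cu^2+(aq) concentration (0.0901 M) acts as the cathode; ions are reduced there and produced at the dilute (0.0249 M) anode.
With n = 2, Ecell = −(0.0592/2)·log([dilute]/[conc]) = −(0.0592/2)·log(0.0249/0.0901) = +0.017 V.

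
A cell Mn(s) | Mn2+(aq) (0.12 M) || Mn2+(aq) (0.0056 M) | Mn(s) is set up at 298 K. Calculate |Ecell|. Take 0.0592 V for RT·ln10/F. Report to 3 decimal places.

0.039 V

For a concentration cell E°cell = 0, since both electrodes use the same couple.
The compartment with the higher Mn2+(aq) concentration (0.12 M) acts as the cathode; ions are reduced there and produced at the dilute (0.0056 M) anode.
With n = 2, Ecell = −(0.0592/2)·log([dilute]/[conc]) = −(0.0592/2)·log(0.0056/0.12) = +0.039 V.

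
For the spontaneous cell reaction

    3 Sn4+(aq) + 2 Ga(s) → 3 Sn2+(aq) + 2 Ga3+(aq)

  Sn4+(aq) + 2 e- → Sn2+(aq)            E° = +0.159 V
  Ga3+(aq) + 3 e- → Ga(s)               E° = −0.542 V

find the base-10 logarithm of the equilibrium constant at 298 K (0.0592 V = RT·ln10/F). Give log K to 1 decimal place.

log K = 71.0

The Sn⁴⁺/Sn²⁺ couple is reduced (cathode); E°cell = +0.159 − (−0.542) = +0.701 V with n = 6.
At equilibrium E = 0, so log K = nE°cell / 0.0592 = (6)(+0.701) / 0.0592 = 71.0.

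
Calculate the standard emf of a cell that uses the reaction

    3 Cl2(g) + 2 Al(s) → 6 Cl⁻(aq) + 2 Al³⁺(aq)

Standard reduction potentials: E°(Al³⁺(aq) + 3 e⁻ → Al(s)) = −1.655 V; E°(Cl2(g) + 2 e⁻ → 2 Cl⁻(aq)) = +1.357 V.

+3.012 V

Cl2(g) gains electrons, so the Cl₂/Cl⁻ couple is the cathode; the Al³⁺/Al couple is the anode.
E°cell = E°(cathode) − E°(anode) = +1.357 − (−1.655) = +3.012 V.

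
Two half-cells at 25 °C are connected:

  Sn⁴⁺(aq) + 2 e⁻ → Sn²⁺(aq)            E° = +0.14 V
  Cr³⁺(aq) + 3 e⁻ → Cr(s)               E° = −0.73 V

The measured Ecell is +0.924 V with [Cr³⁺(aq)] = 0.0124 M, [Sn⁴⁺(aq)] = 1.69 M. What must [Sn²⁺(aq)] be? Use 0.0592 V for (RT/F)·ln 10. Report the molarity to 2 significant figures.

Sn⁴⁺/Sn²⁺ is the cathode (higher E°); E°cell = +0.14 − (−0.73) = +0.87 V with n = 6.
Since E = E° − (0.0592/n)·log Q, log Q = n(E° − E)/0.0592 = −5.473.
Balancing electrons gives 3 Sn⁴⁺(aq) + 2 Cr(s) → 3 Sn²⁺(aq) + 2 Cr³⁺(aq); thus Q = ([Sn²⁺(aq)]^3·[Cr³⁺(aq)]^2) / [Sn⁴⁺(aq)]^3.
Isolating [Sn²⁺(aq)] in Q = 10^{−5.473} yields log [Sn²⁺(aq)] = −0.325, i.e. 0.47 M.

0.47 M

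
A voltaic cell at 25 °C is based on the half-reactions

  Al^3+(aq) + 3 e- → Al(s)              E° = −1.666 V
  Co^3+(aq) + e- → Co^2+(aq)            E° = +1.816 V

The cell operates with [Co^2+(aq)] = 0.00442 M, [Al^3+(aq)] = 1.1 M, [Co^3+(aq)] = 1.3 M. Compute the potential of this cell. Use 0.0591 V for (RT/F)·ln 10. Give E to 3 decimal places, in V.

+3.627 V

Since E°(Co³⁺/Co²⁺) > E°(Al³⁺/Al), Co³⁺/Co²⁺ serves as the cathode.
E°cell = +1.816 − (−1.666) = +3.482 V, with n = 3 electrons transferred.
Balancing gives 3 Co^3+(aq) + Al(s) → 3 Co^2+(aq) + Al^3+(aq); hence Q = ([Co^2+(aq)]^3·[Al^3+(aq)]) / [Co^3+(aq)]^3 = 4.32×10^−8 (log Q = −7.364).
E = E° − (0.0591/n)·log Q = +3.482 − (0.0591/3)(−7.364) = +3.627 V.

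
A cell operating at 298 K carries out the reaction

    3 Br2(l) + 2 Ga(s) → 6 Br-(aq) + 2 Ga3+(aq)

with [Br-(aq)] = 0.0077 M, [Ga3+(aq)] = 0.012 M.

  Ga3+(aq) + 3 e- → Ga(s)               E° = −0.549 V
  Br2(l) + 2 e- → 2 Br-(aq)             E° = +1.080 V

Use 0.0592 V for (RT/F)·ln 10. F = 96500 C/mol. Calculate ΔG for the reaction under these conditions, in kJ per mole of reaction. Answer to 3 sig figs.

With Br₂/Br⁻ reduced at the cathode, E°cell = +1.080 − (−0.549) = +1.629 V and n = 6.
The reaction quotient is [Br-(aq)]^6·[Ga3+(aq)]^2 = 3×10^−17; by Nernst, E = +1.629 − (0.0592/6)(−16.523) = +1.7920 V.
Finally ΔG = −nFE = −(6)(96500 C/mol)(+1.7920 V) = −1040 kJ/mol.

−1040 kJ/mol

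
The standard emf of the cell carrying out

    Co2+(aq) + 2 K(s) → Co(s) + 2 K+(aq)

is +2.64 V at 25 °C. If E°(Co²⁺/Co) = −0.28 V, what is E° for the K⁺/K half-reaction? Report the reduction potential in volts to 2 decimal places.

In the reaction as written the Co²⁺/Co couple is reduced (cathode) and K⁺/K is oxidized (anode), so E°cell = E°(Co²⁺/Co) − E°(K⁺/K).
E°(K⁺/K) = E°(cathode) − E°cell = −0.28 − (+2.64) = −2.92 V.

−2.92 V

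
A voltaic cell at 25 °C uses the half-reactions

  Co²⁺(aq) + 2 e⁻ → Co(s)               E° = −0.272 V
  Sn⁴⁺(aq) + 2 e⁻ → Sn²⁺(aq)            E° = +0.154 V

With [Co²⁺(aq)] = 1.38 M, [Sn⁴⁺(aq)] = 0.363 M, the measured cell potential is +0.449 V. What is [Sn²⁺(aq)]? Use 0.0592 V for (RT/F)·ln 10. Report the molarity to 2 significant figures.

0.044 M

Sn⁴⁺/Sn²⁺ is the cathode (higher E°); E°cell = +0.154 − (−0.272) = +0.426 V with n = 2.
Rearranging E = E° − (0.0592/n)·log Q gives log Q = 2(+0.426 − (+0.449))/0.0592 = −0.777.
Balancing electrons gives Sn⁴⁺(aq) + Co(s) → Sn²⁺(aq) + Co²⁺(aq); thus Q = ([Sn²⁺(aq)]·[Co²⁺(aq)]) / [Sn⁴⁺(aq)].
Substituting the known concentrations and solving, log [Sn²⁺(aq)] = −1.357 and [Sn²⁺(aq)] = 0.044 M.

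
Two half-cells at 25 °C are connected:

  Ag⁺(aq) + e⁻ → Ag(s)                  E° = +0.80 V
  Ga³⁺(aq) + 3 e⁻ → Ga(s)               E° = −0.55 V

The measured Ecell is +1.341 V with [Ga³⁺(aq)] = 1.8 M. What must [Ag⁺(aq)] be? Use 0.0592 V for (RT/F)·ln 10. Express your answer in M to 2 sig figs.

0.86 M

With Ag⁺/Ag at the cathode and Ga³⁺/Ga at the anode, E°cell = +0.80 − (−0.55) = +1.35 V (n = 3).
From the Nernst equation, log Q = n(E° − E)/0.0592 = 3·(+1.35 − (+1.341))/0.0592 = 0.456.
Balancing electrons gives 3 Ag⁺(aq) + Ga(s) → 3 Ag(s) + Ga³⁺(aq); thus Q = [Ga³⁺(aq)] / [Ag⁺(aq)]^3.
Isolating [Ag⁺(aq)] in Q = 10^{0.456} yields log [Ag⁺(aq)] = −0.067, i.e. 0.86 M.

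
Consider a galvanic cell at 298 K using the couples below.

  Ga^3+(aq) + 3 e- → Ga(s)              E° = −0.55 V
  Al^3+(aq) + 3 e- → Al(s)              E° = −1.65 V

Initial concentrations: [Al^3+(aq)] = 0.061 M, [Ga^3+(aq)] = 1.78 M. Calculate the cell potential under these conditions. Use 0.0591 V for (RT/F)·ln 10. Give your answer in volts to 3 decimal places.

Ga³⁺/Ga is reduced (cathode, E° = −0.55 V) and Al³⁺/Al is oxidized (anode).
E°cell = −0.55 − (−1.65) = +1.10 V, with n = 3 electrons transferred.
The balanced reaction is Ga^3+(aq) + Al(s) → Ga(s) + Al^3+(aq), so Q = [Al^3+(aq)] / [Ga^3+(aq)] = 0.0343 and log Q = −1.465.
By the Nernst equation, E = +1.10 − (0.0591/3)·(−1.465) = +1.129 V.

+1.129 V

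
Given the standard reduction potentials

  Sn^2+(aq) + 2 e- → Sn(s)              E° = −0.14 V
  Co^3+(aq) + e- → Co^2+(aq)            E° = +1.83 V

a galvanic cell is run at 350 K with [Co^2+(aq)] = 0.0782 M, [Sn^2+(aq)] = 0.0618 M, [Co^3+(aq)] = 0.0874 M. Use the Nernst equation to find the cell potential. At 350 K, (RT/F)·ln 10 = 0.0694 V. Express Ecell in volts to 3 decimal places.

Since E°(Co³⁺/Co²⁺) > E°(Sn²⁺/Sn), Co³⁺/Co²⁺ serves as the cathode.
The standard potential is +1.83 − (−0.14) = +1.97 V and the balanced reaction transfers n = 2 electrons.
Balancing gives 2 Co^3+(aq) + Sn(s) → 2 Co^2+(aq) + Sn^2+(aq); hence Q = ([Co^2+(aq)]^2·[Sn^2+(aq)]) / [Co^3+(aq)]^2 = 0.0495 (log Q = −1.306).
E = E° − (0.0694/n)·log Q = +1.97 − (0.0694/2)(−1.306) = +2.015 V.

+2.015 V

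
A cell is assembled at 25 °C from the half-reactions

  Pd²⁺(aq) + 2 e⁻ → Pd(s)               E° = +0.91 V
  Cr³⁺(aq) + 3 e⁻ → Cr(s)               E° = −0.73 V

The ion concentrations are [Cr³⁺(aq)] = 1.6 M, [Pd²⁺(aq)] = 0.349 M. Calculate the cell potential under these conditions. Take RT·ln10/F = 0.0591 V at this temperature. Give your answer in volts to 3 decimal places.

+1.622 V

The Pd²⁺/Pd couple has the more positive E°, so it is the cathode; Cr³⁺/Cr is the anode.
E°cell = E°cat − E°an = +0.91 − (−0.73) = +1.64 V; n = 6.
For the overall reaction 3 Pd²⁺(aq) + 2 Cr(s) → 3 Pd(s) + 2 Cr³⁺(aq), Q = [Cr³⁺(aq)]^2 / [Pd²⁺(aq)]^3 = 60.2, giving log Q = 1.780.
Applying E = E° − (RT ln10/nF)·log Q gives +1.64 − (0.0591/6)(1.780) = +1.622 V.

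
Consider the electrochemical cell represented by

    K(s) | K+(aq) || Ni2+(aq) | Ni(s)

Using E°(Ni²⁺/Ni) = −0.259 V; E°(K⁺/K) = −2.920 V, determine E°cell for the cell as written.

+2.661 V

By convention the left-hand electrode in cell notation is the anode (oxidation) and the right-hand electrode is the cathode (reduction).
E°cell = E°(right) − E°(left) = −0.259 − (−2.920) = +2.661 V.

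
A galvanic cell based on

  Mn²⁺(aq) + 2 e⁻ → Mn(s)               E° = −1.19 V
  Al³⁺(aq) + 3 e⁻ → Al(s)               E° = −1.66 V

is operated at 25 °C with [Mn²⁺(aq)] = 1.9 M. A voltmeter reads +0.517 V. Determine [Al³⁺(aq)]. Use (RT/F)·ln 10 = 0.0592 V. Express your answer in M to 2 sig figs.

The Mn²⁺/Mn couple has the larger reduction potential, so it is the cathode: E°cell = −1.19 − (−1.66) = +0.47 V and n = 6.
Since E = E° − (0.0592/n)·log Q, log Q = n(E° − E)/0.0592 = −4.764.
Balancing electrons gives 3 Mn²⁺(aq) + 2 Al(s) → 3 Mn(s) + 2 Al³⁺(aq); thus Q = [Al³⁺(aq)]^2 / [Mn²⁺(aq)]^3.
Solving for the unknown gives log [Al³⁺(aq)] = −1.964, so [Al³⁺(aq)] ≈ 0.011 M.

0.011 M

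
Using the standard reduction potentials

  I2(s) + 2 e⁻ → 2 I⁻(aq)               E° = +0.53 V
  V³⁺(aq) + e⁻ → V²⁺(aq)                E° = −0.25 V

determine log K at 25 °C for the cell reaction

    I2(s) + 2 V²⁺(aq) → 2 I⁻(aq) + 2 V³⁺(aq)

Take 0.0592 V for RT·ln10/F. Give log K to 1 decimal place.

The I₂/I⁻ couple is reduced (cathode); E°cell = +0.53 − (−0.25) = +0.78 V with n = 2.
At equilibrium E = 0, so log K = nE°cell / 0.0592 = (2)(+0.78) / 0.0592 = 26.4.

log K = 26.4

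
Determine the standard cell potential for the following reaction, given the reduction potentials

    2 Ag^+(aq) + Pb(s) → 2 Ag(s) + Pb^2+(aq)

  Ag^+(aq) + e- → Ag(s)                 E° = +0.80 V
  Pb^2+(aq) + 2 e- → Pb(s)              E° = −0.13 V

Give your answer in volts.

+0.93 V

Ag^+(aq) gains electrons, so the Ag⁺/Ag couple is the cathode; the Pb²⁺/Pb couple is the anode.
E°cell = E°(cathode) − E°(anode) = +0.80 − (−0.13) = +0.93 V.
The positive value indicates the reaction is spontaneous as written.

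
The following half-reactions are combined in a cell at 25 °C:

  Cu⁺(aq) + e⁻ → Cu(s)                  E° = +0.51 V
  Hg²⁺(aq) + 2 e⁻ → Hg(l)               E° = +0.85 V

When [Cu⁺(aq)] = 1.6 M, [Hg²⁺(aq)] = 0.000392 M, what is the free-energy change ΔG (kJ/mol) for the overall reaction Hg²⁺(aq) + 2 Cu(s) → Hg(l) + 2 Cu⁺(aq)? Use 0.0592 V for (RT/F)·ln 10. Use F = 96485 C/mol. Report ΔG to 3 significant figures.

−43.8 kJ/mol

The standard cell potential is +0.85 − (+0.51) = +0.34 V, with n = 2 electrons in the balanced equation.
The reaction quotient is [Cu⁺(aq)]^2 / [Hg²⁺(aq)] = 6.53×10^3; by Nernst, E = +0.34 − (0.0592/2)(3.815) = +0.2271 V.
ΔG = −nFE = −(2)(96485)(+0.2271) J/mol = −43.8 kJ/mol.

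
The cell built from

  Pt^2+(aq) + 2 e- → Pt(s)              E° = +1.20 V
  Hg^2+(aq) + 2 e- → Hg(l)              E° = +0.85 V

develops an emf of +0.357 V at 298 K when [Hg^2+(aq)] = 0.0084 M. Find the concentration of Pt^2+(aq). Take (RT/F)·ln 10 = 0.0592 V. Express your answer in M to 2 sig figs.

0.014 M

The Pt²⁺/Pt couple has the larger reduction potential, so it is the cathode: E°cell = +1.20 − (+0.85) = +0.35 V and n = 2.
Rearranging E = E° − (0.0592/n)·log Q gives log Q = 2(+0.35 − (+0.357))/0.0592 = −0.236.
For Pt^2+(aq) + Hg(l) → Pt(s) + Hg^2+(aq), the reaction quotient is Q = [Hg^2+(aq)] / [Pt^2+(aq)].
Solving for the unknown gives log [Pt^2+(aq)] = −1.840, so [Pt^2+(aq)] ≈ 0.014 M.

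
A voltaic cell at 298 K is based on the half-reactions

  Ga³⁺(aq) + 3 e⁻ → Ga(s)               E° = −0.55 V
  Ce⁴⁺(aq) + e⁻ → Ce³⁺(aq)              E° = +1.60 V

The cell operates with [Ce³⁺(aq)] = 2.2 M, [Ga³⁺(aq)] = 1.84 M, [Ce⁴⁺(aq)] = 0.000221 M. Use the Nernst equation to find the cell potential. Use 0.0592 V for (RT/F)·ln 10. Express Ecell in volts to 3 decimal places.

The Ce⁴⁺/Ce³⁺ couple has the more positive E°, so it is the cathode; Ga³⁺/Ga is the anode.
E°cell = +1.60 − (−0.55) = +2.15 V, with n = 3 electrons transferred.
The balanced reaction is 3 Ce⁴⁺(aq) + Ga(s) → 3 Ce³⁺(aq) + Ga³⁺(aq), so Q = ([Ce³⁺(aq)]^3·[Ga³⁺(aq)]) / [Ce⁴⁺(aq)]^3 = 1.82×10^12 and log Q = 12.259.
E = E° − (0.0592/n)·log Q = +2.15 − (0.0592/3)(12.259) = +1.908 V.

+1.908 V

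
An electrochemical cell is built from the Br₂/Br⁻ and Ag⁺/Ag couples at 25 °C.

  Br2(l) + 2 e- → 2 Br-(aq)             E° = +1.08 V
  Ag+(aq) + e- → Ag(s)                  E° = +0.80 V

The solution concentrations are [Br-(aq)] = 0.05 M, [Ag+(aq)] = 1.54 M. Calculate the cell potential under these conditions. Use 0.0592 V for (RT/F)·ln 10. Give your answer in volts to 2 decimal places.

+0.35 V

Since E°(Br₂/Br⁻) > E°(Ag⁺/Ag), Br₂/Br⁻ serves as the cathode.
E°cell = E°cat − E°an = +1.08 − (+0.80) = +0.28 V; n = 2.
Balancing gives Br2(l) + 2 Ag(s) → 2 Br-(aq) + 2 Ag+(aq); hence Q = [Br-(aq)]^2·[Ag+(aq)]^2 = 0.00593 (log Q = −2.227).
Applying E = E° − (RT ln10/nF)·log Q gives +0.28 − (0.0592/2)(−2.227) = +0.35 V.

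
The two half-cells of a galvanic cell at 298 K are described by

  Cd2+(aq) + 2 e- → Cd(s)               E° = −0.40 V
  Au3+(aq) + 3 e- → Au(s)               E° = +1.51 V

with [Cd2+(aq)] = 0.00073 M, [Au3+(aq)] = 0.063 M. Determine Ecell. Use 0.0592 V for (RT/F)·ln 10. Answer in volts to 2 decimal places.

Since E°(Au³⁺/Au) > E°(Cd²⁺/Cd), Au³⁺/Au serves as the cathode.
E°cell = E°cat − E°an = +1.51 − (−0.40) = +1.91 V; n = 6.
For the overall reaction 2 Au3+(aq) + 3 Cd(s) → 2 Au(s) + 3 Cd2+(aq), Q = [Cd2+(aq)]^3 / [Au3+(aq)]^2 = 9.8×10^−8, giving log Q = −7.009.
By the Nernst equation, E = +1.91 − (0.0592/6)·(−7.009) = +1.98 V.

+1.98 V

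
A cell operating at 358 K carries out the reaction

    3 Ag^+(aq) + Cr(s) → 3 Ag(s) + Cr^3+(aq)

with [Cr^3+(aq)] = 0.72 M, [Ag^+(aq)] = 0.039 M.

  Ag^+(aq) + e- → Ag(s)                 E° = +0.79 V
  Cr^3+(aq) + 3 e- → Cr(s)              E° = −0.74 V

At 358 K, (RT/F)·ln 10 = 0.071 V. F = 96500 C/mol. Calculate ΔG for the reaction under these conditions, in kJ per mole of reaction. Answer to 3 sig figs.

−415 kJ/mol

E°cell = +0.79 − (−0.74) = +1.53 V; the balanced reaction transfers n = 3 electrons.
Here Q = [Cr^3+(aq)] / [Ag^+(aq)]^3 = 1.21×10^4 (log Q = 4.084), giving E = +1.53 − (0.071/3)·(4.084) = +1.4333 V.
ΔG = −nFE = −(3)(96500)(+1.4333) J/mol = −415 kJ/mol.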